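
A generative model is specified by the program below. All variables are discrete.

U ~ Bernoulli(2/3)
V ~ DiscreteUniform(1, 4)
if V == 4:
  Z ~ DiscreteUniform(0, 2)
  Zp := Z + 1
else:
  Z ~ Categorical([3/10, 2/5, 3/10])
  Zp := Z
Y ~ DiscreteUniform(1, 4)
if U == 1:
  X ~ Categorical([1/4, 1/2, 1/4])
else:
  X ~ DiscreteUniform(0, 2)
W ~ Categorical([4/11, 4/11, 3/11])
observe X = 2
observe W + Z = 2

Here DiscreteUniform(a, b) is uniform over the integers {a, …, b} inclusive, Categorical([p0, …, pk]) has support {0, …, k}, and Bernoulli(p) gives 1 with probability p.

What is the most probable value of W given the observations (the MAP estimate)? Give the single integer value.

argmax_v P(W = v | obs) = 1

Enumerate traces; 96 have nonzero weight after conditioning:
  (U=0, V=1, Z=0, Y=1, X=2, W=2) weight 1/1760
  (U=0, V=1, Z=0, Y=2, X=2, W=2) weight 1/1760
  (U=0, V=1, Z=0, Y=3, X=2, W=2) weight 1/1760
  (U=0, V=1, Z=0, Y=4, X=2, W=2) weight 1/1760
  (U=0, V=1, Z=1, Y=1, X=2, W=1) weight 1/990
  (U=0, V=1, Z=1, Y=2, X=2, W=1) weight 1/990
  (U=0, V=1, Z=1, Y=3, X=2, W=1) weight 1/990
  (U=0, V=1, Z=1, Y=4, X=2, W=1) weight 1/990
  (U=0, V=1, Z=2, Y=1, X=2, W=0) weight 1/1320
  … 87 more
Group by W:
  weight(W=0) = 37/1188
  weight(W=1) = 23/594
  weight(W=2) = 37/1584
Total weight = 37/1188 + 23/594 + 37/1584 = 443/4752
P(W=0 | obs) = 37/1188 / 443/4752 = 148/443
P(W=1 | obs) = 23/594 / 443/4752 = 184/443
P(W=2 | obs) = 37/1584 / 443/4752 = 111/443
argmax = 1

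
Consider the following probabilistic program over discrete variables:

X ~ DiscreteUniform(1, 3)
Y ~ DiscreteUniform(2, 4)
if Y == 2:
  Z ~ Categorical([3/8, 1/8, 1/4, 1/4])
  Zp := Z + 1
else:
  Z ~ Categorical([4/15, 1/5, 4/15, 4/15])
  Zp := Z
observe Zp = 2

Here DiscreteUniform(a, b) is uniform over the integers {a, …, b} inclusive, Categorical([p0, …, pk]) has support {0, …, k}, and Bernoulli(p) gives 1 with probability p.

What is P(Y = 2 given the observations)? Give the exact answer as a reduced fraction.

P(Y = 2 | obs) = 15/79

Enumerate traces; 9 have nonzero weight after conditioning:
  (X=1, Y=2, Z=1) weight 1/72
  (X=1, Y=3, Z=2) weight 4/135
  (X=1, Y=4, Z=2) weight 4/135
  (X=2, Y=2, Z=1) weight 1/72
  (X=2, Y=3, Z=2) weight 4/135
  (X=2, Y=4, Z=2) weight 4/135
  (X=3, Y=2, Z=1) weight 1/72
  (X=3, Y=3, Z=2) weight 4/135
  … 1 more
Group by Y:
  weight(Y=2) = 1/24
  weight(Y=3) = 4/45
  weight(Y=4) = 4/45
Total weight = 1/24 + 4/45 + 4/45 = 79/360
P(Y=2 | obs) = 1/24 / 79/360 = 15/79
P(Y=3 | obs) = 4/45 / 79/360 = 32/79
P(Y=4 | obs) = 4/45 / 79/360 = 32/79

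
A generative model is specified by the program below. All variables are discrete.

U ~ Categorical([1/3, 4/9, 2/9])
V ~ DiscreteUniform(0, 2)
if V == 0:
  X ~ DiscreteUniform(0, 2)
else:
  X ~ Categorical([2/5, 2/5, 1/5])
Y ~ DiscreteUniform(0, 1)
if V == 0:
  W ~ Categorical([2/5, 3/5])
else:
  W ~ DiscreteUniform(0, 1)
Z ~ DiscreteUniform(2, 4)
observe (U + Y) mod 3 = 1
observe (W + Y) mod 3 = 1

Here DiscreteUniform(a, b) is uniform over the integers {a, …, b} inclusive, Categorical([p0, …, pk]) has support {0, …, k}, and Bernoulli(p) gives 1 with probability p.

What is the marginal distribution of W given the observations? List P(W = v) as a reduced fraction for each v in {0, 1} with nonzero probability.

P(W=0) = 21/53, P(W=1) = 32/53

Enumerate traces; 54 have nonzero weight after conditioning:
  (U=0, V=0, X=0, Y=1, W=0, Z=2) weight 1/405
  (U=0, V=0, X=0, Y=1, W=0, Z=3) weight 1/405
  (U=0, V=0, X=0, Y=1, W=0, Z=4) weight 1/405
  (U=0, V=0, X=1, Y=1, W=0, Z=2) weight 1/405
  (U=0, V=0, X=1, Y=1, W=0, Z=3) weight 1/405
  (U=0, V=0, X=1, Y=1, W=0, Z=4) weight 1/405
  (U=0, V=0, X=2, Y=1, W=0, Z=2) weight 1/405
  (U=0, V=0, X=2, Y=1, W=0, Z=3) weight 1/405
  (U=1, V=0, X=0, Y=0, W=1, Z=2) weight 2/405
  … 45 more
Group by W:
  weight(W=0) = 7/90
  weight(W=1) = 16/135
Total weight = 7/90 + 16/135 = 53/270
P(W=0 | obs) = 7/90 / 53/270 = 21/53
P(W=1 | obs) = 16/135 / 53/270 = 32/53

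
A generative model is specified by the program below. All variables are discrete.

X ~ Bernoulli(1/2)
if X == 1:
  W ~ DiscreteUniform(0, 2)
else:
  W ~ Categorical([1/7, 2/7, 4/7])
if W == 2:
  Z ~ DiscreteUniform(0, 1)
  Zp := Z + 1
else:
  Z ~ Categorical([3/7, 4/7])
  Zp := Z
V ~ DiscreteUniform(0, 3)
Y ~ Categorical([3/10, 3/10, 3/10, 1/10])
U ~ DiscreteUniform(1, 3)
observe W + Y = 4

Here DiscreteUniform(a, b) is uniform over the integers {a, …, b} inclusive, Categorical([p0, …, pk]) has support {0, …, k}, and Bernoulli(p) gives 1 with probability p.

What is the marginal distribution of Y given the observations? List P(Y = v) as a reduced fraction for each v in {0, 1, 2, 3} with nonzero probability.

P(Y=2) = 57/70, P(Y=3) = 13/70

Enumerate traces; 96 have nonzero weight after conditioning:
  (X=0, W=1, Z=0, V=0, Y=3, U=1) weight 1/1960
  (X=0, W=1, Z=0, V=0, Y=3, U=2) weight 1/1960
  (X=0, W=1, Z=0, V=0, Y=3, U=3) weight 1/1960
  (X=0, W=1, Z=0, V=1, Y=3, U=1) weight 1/1960
  (X=0, W=1, Z=0, V=1, Y=3, U=2) weight 1/1960
  (X=0, W=1, Z=0, V=1, Y=3, U=3) weight 1/1960
  (X=0, W=1, Z=0, V=2, Y=3, U=1) weight 1/1960
  (X=0, W=1, Z=0, V=2, Y=3, U=2) weight 1/1960
  (X=0, W=2, Z=0, V=0, Y=2, U=1) weight 1/280
  … 87 more
Group by Y:
  weight(Y=2) = 19/140
  weight(Y=3) = 13/420
Total weight = 19/140 + 13/420 = 1/6
P(Y=2 | obs) = 19/140 / 1/6 = 57/70
P(Y=3 | obs) = 13/420 / 1/6 = 13/70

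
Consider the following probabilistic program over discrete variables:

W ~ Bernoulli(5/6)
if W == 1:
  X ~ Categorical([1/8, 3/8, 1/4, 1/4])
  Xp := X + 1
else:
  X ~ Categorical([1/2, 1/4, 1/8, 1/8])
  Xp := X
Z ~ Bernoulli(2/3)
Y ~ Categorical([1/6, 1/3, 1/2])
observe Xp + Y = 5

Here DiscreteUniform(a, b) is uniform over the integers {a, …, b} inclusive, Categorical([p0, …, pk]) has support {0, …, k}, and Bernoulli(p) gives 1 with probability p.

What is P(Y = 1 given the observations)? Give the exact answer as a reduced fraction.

Enumerate traces; 6 have nonzero weight after conditioning:
  (W=0, X=3, Z=0, Y=2) weight 1/288
  (W=0, X=3, Z=1, Y=2) weight 1/144
  (W=1, X=2, Z=0, Y=2) weight 5/144
  (W=1, X=2, Z=1, Y=2) weight 5/72
  (W=1, X=3, Z=0, Y=1) weight 5/216
  (W=1, X=3, Z=1, Y=1) weight 5/108
Group by Y:
  weight(Y=1) = 5/72
  weight(Y=2) = 11/96
Total weight = 5/72 + 11/96 = 53/288
P(Y=1 | obs) = 5/72 / 53/288 = 20/53
P(Y=2 | obs) = 11/96 / 53/288 = 33/53

P(Y = 1 | obs) = 20/53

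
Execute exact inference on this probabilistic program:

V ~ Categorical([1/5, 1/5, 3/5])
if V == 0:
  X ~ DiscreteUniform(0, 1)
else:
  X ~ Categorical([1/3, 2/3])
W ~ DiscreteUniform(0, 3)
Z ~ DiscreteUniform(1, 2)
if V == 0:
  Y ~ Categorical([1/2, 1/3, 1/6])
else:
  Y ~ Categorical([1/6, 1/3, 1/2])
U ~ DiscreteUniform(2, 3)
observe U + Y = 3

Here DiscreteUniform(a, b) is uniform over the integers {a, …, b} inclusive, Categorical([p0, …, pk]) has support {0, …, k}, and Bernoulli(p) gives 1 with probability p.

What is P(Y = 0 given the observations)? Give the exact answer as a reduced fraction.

P(Y = 0 | obs) = 7/17

Enumerate traces; 96 have nonzero weight after conditioning:
  (V=0, X=0, W=0, Z=1, Y=0, U=3) weight 1/320
  (V=0, X=0, W=0, Z=1, Y=1, U=2) weight 1/480
  (V=0, X=0, W=0, Z=2, Y=0, U=3) weight 1/320
  (V=0, X=0, W=0, Z=2, Y=1, U=2) weight 1/480
  (V=0, X=0, W=1, Z=1, Y=0, U=3) weight 1/320
  (V=0, X=0, W=1, Z=1, Y=1, U=2) weight 1/480
  (V=0, X=0, W=1, Z=2, Y=0, U=3) weight 1/320
  (V=0, X=0, W=1, Z=2, Y=1, U=2) weight 1/480
  … 88 more
Group by Y:
  weight(Y=0) = 7/60
  weight(Y=1) = 1/6
Total weight = 7/60 + 1/6 = 17/60
P(Y=0 | obs) = 7/60 / 17/60 = 7/17
P(Y=1 | obs) = 1/6 / 17/60 = 10/17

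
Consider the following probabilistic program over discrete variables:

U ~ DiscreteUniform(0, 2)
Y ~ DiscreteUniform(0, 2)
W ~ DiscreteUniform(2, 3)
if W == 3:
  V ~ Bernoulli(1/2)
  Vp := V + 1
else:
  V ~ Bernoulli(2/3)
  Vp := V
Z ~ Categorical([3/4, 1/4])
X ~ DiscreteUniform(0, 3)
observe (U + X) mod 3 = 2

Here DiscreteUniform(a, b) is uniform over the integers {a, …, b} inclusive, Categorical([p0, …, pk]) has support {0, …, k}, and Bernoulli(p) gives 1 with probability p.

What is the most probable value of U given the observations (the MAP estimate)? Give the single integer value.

argmax_v P(U = v | obs) = 2

Enumerate traces; 96 have nonzero weight after conditioning:
  (U=0, Y=0, W=2, V=0, Z=0, X=2) weight 1/288
  (U=0, Y=0, W=2, V=0, Z=1, X=2) weight 1/864
  (U=0, Y=0, W=2, V=1, Z=0, X=2) weight 1/144
  (U=0, Y=0, W=2, V=1, Z=1, X=2) weight 1/432
  (U=0, Y=0, W=3, V=0, Z=0, X=2) weight 1/192
  (U=0, Y=0, W=3, V=0, Z=1, X=2) weight 1/576
  (U=0, Y=0, W=3, V=1, Z=0, X=2) weight 1/192
  (U=0, Y=0, W=3, V=1, Z=1, X=2) weight 1/576
  (U=1, Y=0, W=2, V=0, Z=0, X=1) weight 1/288
  (U=2, Y=0, W=2, V=0, Z=0, X=0) weight 1/288
  … 86 more
Group by U:
  weight(U=0) = 1/12
  weight(U=1) = 1/12
  weight(U=2) = 1/6
Total weight = 1/12 + 1/12 + 1/6 = 1/3
P(U=0 | obs) = 1/12 / 1/3 = 1/4
P(U=1 | obs) = 1/12 / 1/3 = 1/4
P(U=2 | obs) = 1/6 / 1/3 = 1/2
argmax = 2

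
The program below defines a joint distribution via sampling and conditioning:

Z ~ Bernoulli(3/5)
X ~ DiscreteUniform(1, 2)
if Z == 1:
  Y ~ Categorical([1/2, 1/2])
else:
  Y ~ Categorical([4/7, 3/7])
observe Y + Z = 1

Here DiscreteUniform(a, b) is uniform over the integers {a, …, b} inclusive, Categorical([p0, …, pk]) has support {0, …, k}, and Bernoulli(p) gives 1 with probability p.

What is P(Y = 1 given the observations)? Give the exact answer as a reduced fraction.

Enumerate traces; 4 have nonzero weight after conditioning:
  (Z=0, X=1, Y=1) weight 3/35
  (Z=0, X=2, Y=1) weight 3/35
  (Z=1, X=1, Y=0) weight 3/20
  (Z=1, X=2, Y=0) weight 3/20
Group by Y:
  weight(Y=0) = 3/10
  weight(Y=1) = 6/35
Total weight = 3/10 + 6/35 = 33/70
P(Y=0 | obs) = 3/10 / 33/70 = 7/11
P(Y=1 | obs) = 6/35 / 33/70 = 4/11

P(Y = 1 | obs) = 4/11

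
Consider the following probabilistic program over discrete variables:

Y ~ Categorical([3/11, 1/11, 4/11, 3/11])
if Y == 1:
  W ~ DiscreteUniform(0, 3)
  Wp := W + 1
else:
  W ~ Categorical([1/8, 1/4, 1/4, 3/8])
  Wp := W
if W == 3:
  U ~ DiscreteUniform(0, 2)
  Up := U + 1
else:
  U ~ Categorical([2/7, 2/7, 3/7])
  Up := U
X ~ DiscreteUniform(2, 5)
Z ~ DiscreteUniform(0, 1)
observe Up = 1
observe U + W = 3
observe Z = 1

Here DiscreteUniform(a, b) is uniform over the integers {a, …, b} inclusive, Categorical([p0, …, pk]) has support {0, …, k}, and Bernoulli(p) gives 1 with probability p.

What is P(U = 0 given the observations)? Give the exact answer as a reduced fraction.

P(U = 0 | obs) = 56/89

Enumerate traces; 32 have nonzero weight after conditioning:
  (Y=0, W=2, U=1, X=2, Z=1) weight 3/1232
  (Y=0, W=2, U=1, X=3, Z=1) weight 3/1232
  (Y=0, W=2, U=1, X=4, Z=1) weight 3/1232
  (Y=0, W=2, U=1, X=5, Z=1) weight 3/1232
  (Y=0, W=3, U=0, X=2, Z=1) weight 3/704
  (Y=0, W=3, U=0, X=3, Z=1) weight 3/704
  (Y=0, W=3, U=0, X=4, Z=1) weight 3/704
  (Y=0, W=3, U=0, X=5, Z=1) weight 3/704
  … 24 more
Group by U:
  weight(U=0) = 2/33
  weight(U=1) = 1/28
Total weight = 2/33 + 1/28 = 89/924
P(U=0 | obs) = 2/33 / 89/924 = 56/89
P(U=1 | obs) = 1/28 / 89/924 = 33/89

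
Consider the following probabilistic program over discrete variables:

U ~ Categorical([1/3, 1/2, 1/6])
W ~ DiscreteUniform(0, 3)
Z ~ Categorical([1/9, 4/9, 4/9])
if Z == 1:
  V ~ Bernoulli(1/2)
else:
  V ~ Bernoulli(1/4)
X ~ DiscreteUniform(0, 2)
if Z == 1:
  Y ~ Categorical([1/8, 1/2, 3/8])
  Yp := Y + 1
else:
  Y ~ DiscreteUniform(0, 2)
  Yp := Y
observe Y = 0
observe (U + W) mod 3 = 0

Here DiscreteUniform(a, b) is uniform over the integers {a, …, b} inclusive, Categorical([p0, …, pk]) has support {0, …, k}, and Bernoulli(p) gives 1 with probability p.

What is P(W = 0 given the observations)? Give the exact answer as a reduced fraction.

P(W = 0 | obs) = 1/4

Enumerate traces; 72 have nonzero weight after conditioning:
  (U=0, W=0, Z=0, V=0, X=0, Y=0) weight 1/1296
  (U=0, W=0, Z=0, V=0, X=1, Y=0) weight 1/1296
  (U=0, W=0, Z=0, V=0, X=2, Y=0) weight 1/1296
  (U=0, W=0, Z=0, V=1, X=0, Y=0) weight 1/3888
  (U=0, W=0, Z=0, V=1, X=1, Y=0) weight 1/3888
  (U=0, W=0, Z=0, V=1, X=2, Y=0) weight 1/3888
  (U=0, W=0, Z=1, V=0, X=0, Y=0) weight 1/1296
  (U=0, W=0, Z=1, V=0, X=1, Y=0) weight 1/1296
  (U=0, W=3, Z=0, V=0, X=0, Y=0) weight 1/1296
  (U=1, W=2, Z=0, V=0, X=0, Y=0) weight 1/864
  … 62 more
Group by W:
  weight(W=0) = 13/648
  weight(W=1) = 13/1296
  weight(W=2) = 13/432
  weight(W=3) = 13/648
Total weight = 13/648 + 13/1296 + 13/432 + 13/648 = 13/162
P(W=0 | obs) = 13/648 / 13/162 = 1/4
P(W=1 | obs) = 13/1296 / 13/162 = 1/8
P(W=2 | obs) = 13/432 / 13/162 = 3/8
P(W=3 | obs) = 13/648 / 13/162 = 1/4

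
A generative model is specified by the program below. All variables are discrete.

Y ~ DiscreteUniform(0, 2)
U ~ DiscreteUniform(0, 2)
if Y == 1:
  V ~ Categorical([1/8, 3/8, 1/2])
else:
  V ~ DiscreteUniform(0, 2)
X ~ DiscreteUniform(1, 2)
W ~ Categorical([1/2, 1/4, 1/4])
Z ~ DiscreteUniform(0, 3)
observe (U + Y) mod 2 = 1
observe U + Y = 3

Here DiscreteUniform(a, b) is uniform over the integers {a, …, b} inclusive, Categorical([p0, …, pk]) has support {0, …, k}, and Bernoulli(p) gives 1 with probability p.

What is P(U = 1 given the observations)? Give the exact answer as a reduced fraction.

P(U = 1 | obs) = 1/2

Enumerate traces; 144 have nonzero weight after conditioning:
  (Y=1, U=2, V=0, X=1, W=0, Z=0) weight 1/1152
  (Y=1, U=2, V=0, X=1, W=0, Z=1) weight 1/1152
  (Y=1, U=2, V=0, X=1, W=0, Z=2) weight 1/1152
  (Y=1, U=2, V=0, X=1, W=0, Z=3) weight 1/1152
  (Y=1, U=2, V=0, X=1, W=1, Z=0) weight 1/2304
  (Y=1, U=2, V=0, X=1, W=1, Z=1) weight 1/2304
  (Y=1, U=2, V=0, X=1, W=1, Z=2) weight 1/2304
  (Y=1, U=2, V=0, X=1, W=1, Z=3) weight 1/2304
  (Y=2, U=1, V=0, X=1, W=0, Z=0) weight 1/432
  … 135 more
Group by U:
  weight(U=1) = 1/9
  weight(U=2) = 1/9
Total weight = 1/9 + 1/9 = 2/9
P(U=1 | obs) = 1/9 / 2/9 = 1/2
P(U=2 | obs) = 1/9 / 2/9 = 1/2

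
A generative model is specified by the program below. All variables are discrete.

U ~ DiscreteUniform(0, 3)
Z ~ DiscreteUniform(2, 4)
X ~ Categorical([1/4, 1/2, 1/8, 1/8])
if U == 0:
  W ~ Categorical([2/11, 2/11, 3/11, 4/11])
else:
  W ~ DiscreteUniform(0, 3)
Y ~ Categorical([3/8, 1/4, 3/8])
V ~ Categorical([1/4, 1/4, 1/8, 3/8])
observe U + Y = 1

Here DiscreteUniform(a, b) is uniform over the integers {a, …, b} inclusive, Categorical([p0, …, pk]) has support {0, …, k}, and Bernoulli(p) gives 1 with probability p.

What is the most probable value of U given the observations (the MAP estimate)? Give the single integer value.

Enumerate traces; 384 have nonzero weight after conditioning:
  (U=0, Z=2, X=0, W=0, Y=1, V=0) weight 1/4224
  (U=0, Z=2, X=0, W=0, Y=1, V=1) weight 1/4224
  (U=0, Z=2, X=0, W=0, Y=1, V=2) weight 1/8448
  (U=0, Z=2, X=0, W=0, Y=1, V=3) weight 1/2816
  (U=0, Z=2, X=0, W=1, Y=1, V=0) weight 1/4224
  (U=0, Z=2, X=0, W=1, Y=1, V=1) weight 1/4224
  (U=0, Z=2, X=0, W=1, Y=1, V=2) weight 1/8448
  (U=0, Z=2, X=0, W=1, Y=1, V=3) weight 1/2816
  (U=1, Z=2, X=0, W=0, Y=0, V=0) weight 1/2048
  … 375 more
Group by U:
  weight(U=0) = 1/16
  weight(U=1) = 3/32
Total weight = 1/16 + 3/32 = 5/32
P(U=0 | obs) = 1/16 / 5/32 = 2/5
P(U=1 | obs) = 3/32 / 5/32 = 3/5
argmax = 1

argmax_v P(U = v | obs) = 1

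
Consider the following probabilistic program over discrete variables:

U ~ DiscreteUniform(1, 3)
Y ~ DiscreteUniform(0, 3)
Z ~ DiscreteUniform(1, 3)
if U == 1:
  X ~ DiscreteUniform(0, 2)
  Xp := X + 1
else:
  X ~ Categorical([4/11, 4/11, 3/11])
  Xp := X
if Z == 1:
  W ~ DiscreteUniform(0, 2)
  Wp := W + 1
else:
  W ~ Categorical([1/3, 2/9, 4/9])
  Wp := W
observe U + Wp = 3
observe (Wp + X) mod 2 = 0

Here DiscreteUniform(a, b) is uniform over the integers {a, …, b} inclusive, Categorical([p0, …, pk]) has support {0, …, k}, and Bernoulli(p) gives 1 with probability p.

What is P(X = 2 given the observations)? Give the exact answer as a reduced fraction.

Enumerate traces; 52 have nonzero weight after conditioning:
  (U=1, Y=0, Z=1, X=0, W=1) weight 1/324
  (U=1, Y=0, Z=1, X=2, W=1) weight 1/324
  (U=1, Y=0, Z=2, X=0, W=2) weight 1/243
  (U=1, Y=0, Z=2, X=2, W=2) weight 1/243
  (U=1, Y=0, Z=3, X=0, W=2) weight 1/243
  (U=1, Y=0, Z=3, X=2, W=2) weight 1/243
  (U=1, Y=1, Z=1, X=0, W=1) weight 1/324
  (U=1, Y=1, Z=1, X=2, W=1) weight 1/324
  (U=2, Y=0, Z=1, X=1, W=0) weight 1/297
  … 43 more
Group by X:
  weight(X=0) = 193/2673
  weight(X=1) = 28/891
  weight(X=2) = 175/2673
Total weight = 193/2673 + 28/891 + 175/2673 = 452/2673
P(X=0 | obs) = 193/2673 / 452/2673 = 193/452
P(X=1 | obs) = 28/891 / 452/2673 = 21/113
P(X=2 | obs) = 175/2673 / 452/2673 = 175/452

P(X = 2 | obs) = 175/452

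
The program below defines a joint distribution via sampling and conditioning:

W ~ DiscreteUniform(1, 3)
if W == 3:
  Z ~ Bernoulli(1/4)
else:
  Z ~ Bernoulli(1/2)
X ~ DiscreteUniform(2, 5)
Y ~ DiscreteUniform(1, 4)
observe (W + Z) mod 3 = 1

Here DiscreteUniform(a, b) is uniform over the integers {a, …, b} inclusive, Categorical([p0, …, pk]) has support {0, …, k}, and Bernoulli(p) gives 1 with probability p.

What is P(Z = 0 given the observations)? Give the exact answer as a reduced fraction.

Enumerate traces; 32 have nonzero weight after conditioning:
  (W=1, Z=0, X=2, Y=1) weight 1/96
  (W=1, Z=0, X=2, Y=2) weight 1/96
  (W=1, Z=0, X=2, Y=3) weight 1/96
  (W=1, Z=0, X=2, Y=4) weight 1/96
  (W=1, Z=0, X=3, Y=1) weight 1/96
  (W=1, Z=0, X=3, Y=2) weight 1/96
  (W=1, Z=0, X=3, Y=3) weight 1/96
  (W=1, Z=0, X=3, Y=4) weight 1/96
  (W=3, Z=1, X=2, Y=1) weight 1/192
  … 23 more
Group by Z:
  weight(Z=0) = 1/6
  weight(Z=1) = 1/12
Total weight = 1/6 + 1/12 = 1/4
P(Z=0 | obs) = 1/6 / 1/4 = 2/3
P(Z=1 | obs) = 1/12 / 1/4 = 1/3

P(Z = 0 | obs) = 2/3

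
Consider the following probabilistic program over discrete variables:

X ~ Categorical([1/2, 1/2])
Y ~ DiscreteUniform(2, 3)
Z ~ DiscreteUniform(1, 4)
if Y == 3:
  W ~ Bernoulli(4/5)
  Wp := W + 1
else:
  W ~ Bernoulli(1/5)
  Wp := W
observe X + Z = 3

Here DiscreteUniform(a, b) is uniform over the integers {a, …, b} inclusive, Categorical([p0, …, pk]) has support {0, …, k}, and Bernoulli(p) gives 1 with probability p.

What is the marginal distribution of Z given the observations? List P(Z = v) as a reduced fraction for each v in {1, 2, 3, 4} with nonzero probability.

Enumerate traces; 8 have nonzero weight after conditioning:
  (X=0, Y=2, Z=3, W=0) weight 1/20
  (X=0, Y=2, Z=3, W=1) weight 1/80
  (X=0, Y=3, Z=3, W=0) weight 1/80
  (X=0, Y=3, Z=3, W=1) weight 1/20
  (X=1, Y=2, Z=2, W=0) weight 1/20
  (X=1, Y=2, Z=2, W=1) weight 1/80
  (X=1, Y=3, Z=2, W=0) weight 1/80
  (X=1, Y=3, Z=2, W=1) weight 1/20
Group by Z:
  weight(Z=2) = 1/8
  weight(Z=3) = 1/8
Total weight = 1/8 + 1/8 = 1/4
P(Z=2 | obs) = 1/8 / 1/4 = 1/2
P(Z=3 | obs) = 1/8 / 1/4 = 1/2

P(Z=2) = 1/2, P(Z=3) = 1/2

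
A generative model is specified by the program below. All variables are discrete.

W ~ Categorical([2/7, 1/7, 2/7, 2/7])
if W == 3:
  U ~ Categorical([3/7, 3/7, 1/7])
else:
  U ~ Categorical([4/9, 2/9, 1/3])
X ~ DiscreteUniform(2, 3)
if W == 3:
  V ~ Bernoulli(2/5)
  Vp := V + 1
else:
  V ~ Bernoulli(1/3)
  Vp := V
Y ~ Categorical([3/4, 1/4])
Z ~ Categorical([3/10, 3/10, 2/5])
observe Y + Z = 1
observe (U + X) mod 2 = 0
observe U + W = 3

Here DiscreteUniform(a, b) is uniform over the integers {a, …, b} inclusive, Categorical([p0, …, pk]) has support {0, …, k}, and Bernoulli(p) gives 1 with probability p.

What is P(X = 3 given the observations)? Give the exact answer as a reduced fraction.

P(X = 3 | obs) = 28/103

Enumerate traces; 12 have nonzero weight after conditioning:
  (W=1, U=2, X=2, V=0, Y=0, Z=1) weight 1/280
  (W=1, U=2, X=2, V=0, Y=1, Z=0) weight 1/840
  (W=1, U=2, X=2, V=1, Y=0, Z=1) weight 1/560
  (W=1, U=2, X=2, V=1, Y=1, Z=0) weight 1/1680
  (W=2, U=1, X=3, V=0, Y=0, Z=1) weight 1/210
  (W=2, U=1, X=3, V=0, Y=1, Z=0) weight 1/630
  (W=2, U=1, X=3, V=1, Y=0, Z=1) weight 1/420
  (W=2, U=1, X=3, V=1, Y=1, Z=0) weight 1/1260
  … 4 more
Group by X:
  weight(X=2) = 5/196
  weight(X=3) = 1/105
Total weight = 5/196 + 1/105 = 103/2940
P(X=2 | obs) = 5/196 / 103/2940 = 75/103
P(X=3 | obs) = 1/105 / 103/2940 = 28/103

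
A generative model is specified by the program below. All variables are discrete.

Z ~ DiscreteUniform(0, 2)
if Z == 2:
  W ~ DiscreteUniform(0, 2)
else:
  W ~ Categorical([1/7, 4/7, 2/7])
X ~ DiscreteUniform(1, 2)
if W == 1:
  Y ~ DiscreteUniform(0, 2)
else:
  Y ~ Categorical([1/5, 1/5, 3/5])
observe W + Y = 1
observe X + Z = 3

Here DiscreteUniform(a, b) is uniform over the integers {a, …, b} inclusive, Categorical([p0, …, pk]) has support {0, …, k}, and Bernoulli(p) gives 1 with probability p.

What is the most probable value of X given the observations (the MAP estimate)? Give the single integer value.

Enumerate traces; 4 have nonzero weight after conditioning:
  (Z=1, W=0, X=2, Y=1) weight 1/210
  (Z=1, W=1, X=2, Y=0) weight 2/63
  (Z=2, W=0, X=1, Y=1) weight 1/90
  (Z=2, W=1, X=1, Y=0) weight 1/54
Group by X:
  weight(X=1) = 4/135
  weight(X=2) = 23/630
Total weight = 4/135 + 23/630 = 25/378
P(X=1 | obs) = 4/135 / 25/378 = 56/125
P(X=2 | obs) = 23/630 / 25/378 = 69/125
argmax = 2

argmax_v P(X = v | obs) = 2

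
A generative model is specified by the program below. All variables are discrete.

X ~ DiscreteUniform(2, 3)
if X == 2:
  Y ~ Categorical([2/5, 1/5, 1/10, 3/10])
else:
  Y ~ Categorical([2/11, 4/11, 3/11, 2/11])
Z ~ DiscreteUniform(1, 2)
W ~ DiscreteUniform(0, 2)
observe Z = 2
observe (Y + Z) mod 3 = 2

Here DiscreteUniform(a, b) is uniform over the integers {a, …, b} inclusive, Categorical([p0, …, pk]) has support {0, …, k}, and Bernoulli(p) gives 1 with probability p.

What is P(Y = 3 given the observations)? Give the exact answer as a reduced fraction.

Enumerate traces; 12 have nonzero weight after conditioning:
  (X=2, Y=0, Z=2, W=0) weight 1/30
  (X=2, Y=0, Z=2, W=1) weight 1/30
  (X=2, Y=0, Z=2, W=2) weight 1/30
  (X=2, Y=3, Z=2, W=0) weight 1/40
  (X=2, Y=3, Z=2, W=1) weight 1/40
  (X=2, Y=3, Z=2, W=2) weight 1/40
  (X=3, Y=0, Z=2, W=0) weight 1/66
  (X=3, Y=0, Z=2, W=1) weight 1/66
  … 4 more
Group by Y:
  weight(Y=0) = 8/55
  weight(Y=3) = 53/440
Total weight = 8/55 + 53/440 = 117/440
P(Y=0 | obs) = 8/55 / 117/440 = 64/117
P(Y=3 | obs) = 53/440 / 117/440 = 53/117

P(Y = 3 | obs) = 53/117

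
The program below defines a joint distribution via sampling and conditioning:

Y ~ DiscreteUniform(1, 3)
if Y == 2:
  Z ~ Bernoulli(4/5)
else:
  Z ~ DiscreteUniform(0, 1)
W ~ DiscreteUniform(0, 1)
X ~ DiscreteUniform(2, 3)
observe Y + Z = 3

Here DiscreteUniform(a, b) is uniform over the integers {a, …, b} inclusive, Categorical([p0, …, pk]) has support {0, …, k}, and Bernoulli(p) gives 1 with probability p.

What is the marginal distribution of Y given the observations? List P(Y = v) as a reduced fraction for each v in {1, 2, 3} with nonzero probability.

P(Y=2) = 8/13, P(Y=3) = 5/13

Enumerate traces; 8 have nonzero weight after conditioning:
  (Y=2, Z=1, W=0, X=2) weight 1/15
  (Y=2, Z=1, W=0, X=3) weight 1/15
  (Y=2, Z=1, W=1, X=2) weight 1/15
  (Y=2, Z=1, W=1, X=3) weight 1/15
  (Y=3, Z=0, W=0, X=2) weight 1/24
  (Y=3, Z=0, W=0, X=3) weight 1/24
  (Y=3, Z=0, W=1, X=2) weight 1/24
  (Y=3, Z=0, W=1, X=3) weight 1/24
Group by Y:
  weight(Y=2) = 4/15
  weight(Y=3) = 1/6
Total weight = 4/15 + 1/6 = 13/30
P(Y=2 | obs) = 4/15 / 13/30 = 8/13
P(Y=3 | obs) = 1/6 / 13/30 = 5/13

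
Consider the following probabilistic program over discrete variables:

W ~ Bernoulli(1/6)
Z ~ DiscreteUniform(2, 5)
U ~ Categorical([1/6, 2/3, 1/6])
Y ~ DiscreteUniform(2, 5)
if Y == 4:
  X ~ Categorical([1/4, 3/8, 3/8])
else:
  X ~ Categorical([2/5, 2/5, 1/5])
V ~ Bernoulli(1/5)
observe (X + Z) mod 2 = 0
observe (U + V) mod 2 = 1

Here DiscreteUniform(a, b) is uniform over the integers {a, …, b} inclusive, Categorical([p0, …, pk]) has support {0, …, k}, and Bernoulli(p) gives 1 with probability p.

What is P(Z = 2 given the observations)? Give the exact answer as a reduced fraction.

Enumerate traces; 144 have nonzero weight after conditioning:
  (W=0, Z=2, U=0, Y=2, X=0, V=1) weight 1/1440
  (W=0, Z=2, U=0, Y=2, X=2, V=1) weight 1/2880
  (W=0, Z=2, U=0, Y=3, X=0, V=1) weight 1/1440
  (W=0, Z=2, U=0, Y=3, X=2, V=1) weight 1/2880
  (W=0, Z=2, U=0, Y=4, X=0, V=1) weight 1/2304
  (W=0, Z=2, U=0, Y=4, X=2, V=1) weight 1/1536
  (W=0, Z=2, U=0, Y=5, X=0, V=1) weight 1/1440
  (W=0, Z=2, U=0, Y=5, X=2, V=1) weight 1/2880
  (W=0, Z=3, U=0, Y=2, X=1, V=1) weight 1/1440
  (W=0, Z=4, U=0, Y=2, X=0, V=1) weight 1/1440
  … 134 more
Group by Z:
  weight(Z=2) = 291/3200
  weight(Z=3) = 189/3200
  weight(Z=4) = 291/3200
  weight(Z=5) = 189/3200
Total weight = 291/3200 + 189/3200 + 291/3200 + 189/3200 = 3/10
P(Z=2 | obs) = 291/3200 / 3/10 = 97/320
P(Z=3 | obs) = 189/3200 / 3/10 = 63/320
P(Z=4 | obs) = 291/3200 / 3/10 = 97/320
P(Z=5 | obs) = 189/3200 / 3/10 = 63/320

P(Z = 2 | obs) = 97/320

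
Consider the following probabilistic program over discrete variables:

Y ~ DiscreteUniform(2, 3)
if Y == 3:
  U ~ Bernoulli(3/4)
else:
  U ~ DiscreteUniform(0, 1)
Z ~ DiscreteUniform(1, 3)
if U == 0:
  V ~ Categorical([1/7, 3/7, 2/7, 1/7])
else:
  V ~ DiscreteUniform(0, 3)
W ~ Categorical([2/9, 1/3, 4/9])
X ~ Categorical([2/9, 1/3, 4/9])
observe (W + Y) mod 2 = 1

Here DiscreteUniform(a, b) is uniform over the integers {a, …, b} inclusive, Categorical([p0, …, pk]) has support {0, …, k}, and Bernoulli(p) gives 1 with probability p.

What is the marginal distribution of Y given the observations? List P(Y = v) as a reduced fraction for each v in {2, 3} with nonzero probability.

Enumerate traces; 216 have nonzero weight after conditioning:
  (Y=2, U=0, Z=1, V=0, W=1, X=0) weight 1/1134
  (Y=2, U=0, Z=1, V=0, W=1, X=1) weight 1/756
  (Y=2, U=0, Z=1, V=0, W=1, X=2) weight 1/567
  (Y=2, U=0, Z=1, V=1, W=1, X=0) weight 1/378
  (Y=2, U=0, Z=1, V=1, W=1, X=1) weight 1/252
  (Y=2, U=0, Z=1, V=1, W=1, X=2) weight 1/189
  (Y=2, U=0, Z=1, V=2, W=1, X=0) weight 1/567
  (Y=2, U=0, Z=1, V=2, W=1, X=1) weight 1/378
  (Y=3, U=0, Z=1, V=0, W=0, X=0) weight 1/3402
  … 207 more
Group by Y:
  weight(Y=2) = 1/6
  weight(Y=3) = 1/3
Total weight = 1/6 + 1/3 = 1/2
P(Y=2 | obs) = 1/6 / 1/2 = 1/3
P(Y=3 | obs) = 1/3 / 1/2 = 2/3

P(Y=2) = 1/3, P(Y=3) = 2/3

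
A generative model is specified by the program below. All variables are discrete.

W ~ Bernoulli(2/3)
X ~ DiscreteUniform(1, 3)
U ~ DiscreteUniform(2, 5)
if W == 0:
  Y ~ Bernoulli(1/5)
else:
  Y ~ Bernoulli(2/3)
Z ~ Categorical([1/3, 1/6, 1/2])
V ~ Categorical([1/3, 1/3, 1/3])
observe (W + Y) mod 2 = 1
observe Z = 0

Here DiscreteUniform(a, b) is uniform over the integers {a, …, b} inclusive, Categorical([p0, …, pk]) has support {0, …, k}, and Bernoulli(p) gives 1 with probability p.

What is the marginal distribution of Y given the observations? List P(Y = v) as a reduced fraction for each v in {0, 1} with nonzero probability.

Enumerate traces; 72 have nonzero weight after conditioning:
  (W=0, X=1, U=2, Y=1, Z=0, V=0) weight 1/1620
  (W=0, X=1, U=2, Y=1, Z=0, V=1) weight 1/1620
  (W=0, X=1, U=2, Y=1, Z=0, V=2) weight 1/1620
  (W=0, X=1, U=3, Y=1, Z=0, V=0) weight 1/1620
  (W=0, X=1, U=3, Y=1, Z=0, V=1) weight 1/1620
  (W=0, X=1, U=3, Y=1, Z=0, V=2) weight 1/1620
  (W=0, X=1, U=4, Y=1, Z=0, V=0) weight 1/1620
  (W=0, X=1, U=4, Y=1, Z=0, V=1) weight 1/1620
  (W=1, X=1, U=2, Y=0, Z=0, V=0) weight 1/486
  … 63 more
Group by Y:
  weight(Y=0) = 2/27
  weight(Y=1) = 1/45
Total weight = 2/27 + 1/45 = 13/135
P(Y=0 | obs) = 2/27 / 13/135 = 10/13
P(Y=1 | obs) = 1/45 / 13/135 = 3/13

P(Y=0) = 10/13, P(Y=1) = 3/13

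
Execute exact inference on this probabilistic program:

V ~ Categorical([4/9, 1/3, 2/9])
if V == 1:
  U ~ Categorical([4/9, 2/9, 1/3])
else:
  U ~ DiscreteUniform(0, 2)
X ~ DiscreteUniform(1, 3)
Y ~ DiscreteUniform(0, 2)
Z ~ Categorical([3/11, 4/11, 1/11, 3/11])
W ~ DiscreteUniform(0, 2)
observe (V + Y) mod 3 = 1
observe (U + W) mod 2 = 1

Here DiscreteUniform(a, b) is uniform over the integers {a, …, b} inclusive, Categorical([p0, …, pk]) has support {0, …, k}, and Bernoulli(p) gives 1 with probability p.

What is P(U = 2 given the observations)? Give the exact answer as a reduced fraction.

P(U = 2 | obs) = 9/35

Enumerate traces; 144 have nonzero weight after conditioning:
  (V=0, U=0, X=1, Y=1, Z=0, W=1) weight 4/2673
  (V=0, U=0, X=1, Y=1, Z=1, W=1) weight 16/8019
  (V=0, U=0, X=1, Y=1, Z=2, W=1) weight 4/8019
  (V=0, U=0, X=1, Y=1, Z=3, W=1) weight 4/2673
  (V=0, U=0, X=2, Y=1, Z=0, W=1) weight 4/2673
  (V=0, U=0, X=2, Y=1, Z=1, W=1) weight 16/8019
  (V=0, U=0, X=2, Y=1, Z=2, W=1) weight 4/8019
  (V=0, U=0, X=2, Y=1, Z=3, W=1) weight 4/2673
  (V=0, U=1, X=1, Y=1, Z=0, W=0) weight 4/2673
  (V=0, U=2, X=1, Y=1, Z=0, W=1) weight 4/2673
  … 134 more
Group by U:
  weight(U=0) = 10/243
  weight(U=1) = 16/243
  weight(U=2) = 1/27
Total weight = 10/243 + 16/243 + 1/27 = 35/243
P(U=0 | obs) = 10/243 / 35/243 = 2/7
P(U=1 | obs) = 16/243 / 35/243 = 16/35
P(U=2 | obs) = 1/27 / 35/243 = 9/35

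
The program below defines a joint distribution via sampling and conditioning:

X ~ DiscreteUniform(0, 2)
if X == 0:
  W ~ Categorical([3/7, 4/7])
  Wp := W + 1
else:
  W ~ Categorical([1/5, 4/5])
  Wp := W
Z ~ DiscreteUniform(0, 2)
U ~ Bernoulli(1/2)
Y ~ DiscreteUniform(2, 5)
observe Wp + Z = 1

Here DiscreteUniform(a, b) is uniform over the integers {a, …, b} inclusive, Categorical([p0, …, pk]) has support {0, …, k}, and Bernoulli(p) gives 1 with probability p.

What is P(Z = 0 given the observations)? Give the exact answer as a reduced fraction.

Enumerate traces; 40 have nonzero weight after conditioning:
  (X=0, W=0, Z=0, U=0, Y=2) weight 1/168
  (X=0, W=0, Z=0, U=0, Y=3) weight 1/168
  (X=0, W=0, Z=0, U=0, Y=4) weight 1/168
  (X=0, W=0, Z=0, U=0, Y=5) weight 1/168
  (X=0, W=0, Z=0, U=1, Y=2) weight 1/168
  (X=0, W=0, Z=0, U=1, Y=3) weight 1/168
  (X=0, W=0, Z=0, U=1, Y=4) weight 1/168
  (X=0, W=0, Z=0, U=1, Y=5) weight 1/168
  (X=1, W=0, Z=1, U=0, Y=2) weight 1/360
  … 31 more
Group by Z:
  weight(Z=0) = 71/315
  weight(Z=1) = 2/45
Total weight = 71/315 + 2/45 = 17/63
P(Z=0 | obs) = 71/315 / 17/63 = 71/85
P(Z=1 | obs) = 2/45 / 17/63 = 14/85

P(Z = 0 | obs) = 71/85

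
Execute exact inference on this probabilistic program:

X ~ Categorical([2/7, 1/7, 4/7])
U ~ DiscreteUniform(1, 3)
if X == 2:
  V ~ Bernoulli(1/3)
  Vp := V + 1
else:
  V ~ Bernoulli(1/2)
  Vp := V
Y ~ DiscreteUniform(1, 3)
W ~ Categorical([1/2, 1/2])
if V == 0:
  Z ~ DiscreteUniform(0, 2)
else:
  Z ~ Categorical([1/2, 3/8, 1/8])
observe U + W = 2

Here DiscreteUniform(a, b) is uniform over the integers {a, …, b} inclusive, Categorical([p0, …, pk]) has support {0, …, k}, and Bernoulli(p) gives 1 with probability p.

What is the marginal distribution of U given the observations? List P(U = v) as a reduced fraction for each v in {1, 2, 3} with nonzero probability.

Enumerate traces; 108 have nonzero weight after conditioning:
  (X=0, U=1, V=0, Y=1, W=1, Z=0) weight 1/378
  (X=0, U=1, V=0, Y=1, W=1, Z=1) weight 1/378
  (X=0, U=1, V=0, Y=1, W=1, Z=2) weight 1/378
  (X=0, U=1, V=0, Y=2, W=1, Z=0) weight 1/378
  (X=0, U=1, V=0, Y=2, W=1, Z=1) weight 1/378
  (X=0, U=1, V=0, Y=2, W=1, Z=2) weight 1/378
  (X=0, U=1, V=0, Y=3, W=1, Z=0) weight 1/378
  (X=0, U=1, V=0, Y=3, W=1, Z=1) weight 1/378
  (X=0, U=2, V=0, Y=1, W=0, Z=0) weight 1/378
  … 99 more
Group by U:
  weight(U=1) = 1/6
  weight(U=2) = 1/6
Total weight = 1/6 + 1/6 = 1/3
P(U=1 | obs) = 1/6 / 1/3 = 1/2
P(U=2 | obs) = 1/6 / 1/3 = 1/2

P(U=1) = 1/2, P(U=2) = 1/2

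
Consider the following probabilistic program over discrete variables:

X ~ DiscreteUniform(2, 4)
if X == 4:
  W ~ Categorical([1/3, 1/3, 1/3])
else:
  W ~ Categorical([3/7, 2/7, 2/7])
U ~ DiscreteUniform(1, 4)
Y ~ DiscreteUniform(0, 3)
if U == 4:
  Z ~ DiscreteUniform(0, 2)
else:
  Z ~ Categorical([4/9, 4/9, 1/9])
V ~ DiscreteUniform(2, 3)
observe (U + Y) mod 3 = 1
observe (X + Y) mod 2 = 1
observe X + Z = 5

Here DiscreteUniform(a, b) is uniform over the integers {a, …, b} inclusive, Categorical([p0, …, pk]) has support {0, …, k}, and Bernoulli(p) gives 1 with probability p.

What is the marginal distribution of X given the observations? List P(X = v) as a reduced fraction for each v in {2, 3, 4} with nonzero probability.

Enumerate traces; 36 have nonzero weight after conditioning:
  (X=3, W=0, U=1, Y=0, Z=2, V=2) weight 1/2016
  (X=3, W=0, U=1, Y=0, Z=2, V=3) weight 1/2016
  (X=3, W=0, U=2, Y=2, Z=2, V=2) weight 1/2016
  (X=3, W=0, U=2, Y=2, Z=2, V=3) weight 1/2016
  (X=3, W=0, U=4, Y=0, Z=2, V=2) weight 1/672
  (X=3, W=0, U=4, Y=0, Z=2, V=3) weight 1/672
  (X=3, W=1, U=1, Y=0, Z=2, V=2) weight 1/3024
  (X=3, W=1, U=1, Y=0, Z=2, V=3) weight 1/3024
  (X=4, W=0, U=1, Y=3, Z=1, V=2) weight 1/648
  … 27 more
Group by X:
  weight(X=3) = 5/432
  weight(X=4) = 11/432
Total weight = 5/432 + 11/432 = 1/27
P(X=3 | obs) = 5/432 / 1/27 = 5/16
P(X=4 | obs) = 11/432 / 1/27 = 11/16

P(X=3) = 5/16, P(X=4) = 11/16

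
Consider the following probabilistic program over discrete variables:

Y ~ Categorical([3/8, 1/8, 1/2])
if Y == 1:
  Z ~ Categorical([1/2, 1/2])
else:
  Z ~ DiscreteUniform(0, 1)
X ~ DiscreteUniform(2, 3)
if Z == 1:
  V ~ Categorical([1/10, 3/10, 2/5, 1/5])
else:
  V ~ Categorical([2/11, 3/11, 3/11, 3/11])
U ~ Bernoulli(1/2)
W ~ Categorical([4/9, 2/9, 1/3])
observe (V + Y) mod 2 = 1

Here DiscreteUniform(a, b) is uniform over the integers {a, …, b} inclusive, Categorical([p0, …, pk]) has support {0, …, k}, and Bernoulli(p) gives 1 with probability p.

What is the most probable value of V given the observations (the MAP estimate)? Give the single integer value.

argmax_v P(V = v | obs) = 1

Enumerate traces; 144 have nonzero weight after conditioning:
  (Y=0, Z=0, X=2, V=1, U=0, W=0) weight 1/176
  (Y=0, Z=0, X=2, V=1, U=0, W=1) weight 1/352
  (Y=0, Z=0, X=2, V=1, U=0, W=2) weight 3/704
  (Y=0, Z=0, X=2, V=1, U=1, W=0) weight 1/176
  (Y=0, Z=0, X=2, V=1, U=1, W=1) weight 1/352
  (Y=0, Z=0, X=2, V=1, U=1, W=2) weight 3/704
  (Y=0, Z=0, X=2, V=3, U=0, W=0) weight 1/176
  (Y=0, Z=0, X=2, V=3, U=0, W=1) weight 1/352
  (Y=1, Z=0, X=2, V=0, U=0, W=0) weight 1/792
  (Y=1, Z=0, X=2, V=2, U=0, W=0) weight 1/528
  … 134 more
Group by V:
  weight(V=0) = 31/1760
  weight(V=1) = 441/1760
  weight(V=2) = 37/880
  weight(V=3) = 91/440
Total weight = 31/1760 + 441/1760 + 37/880 + 91/440 = 91/176
P(V=0 | obs) = 31/1760 / 91/176 = 31/910
P(V=1 | obs) = 441/1760 / 91/176 = 63/130
P(V=2 | obs) = 37/880 / 91/176 = 37/455
P(V=3 | obs) = 91/440 / 91/176 = 2/5
argmax = 1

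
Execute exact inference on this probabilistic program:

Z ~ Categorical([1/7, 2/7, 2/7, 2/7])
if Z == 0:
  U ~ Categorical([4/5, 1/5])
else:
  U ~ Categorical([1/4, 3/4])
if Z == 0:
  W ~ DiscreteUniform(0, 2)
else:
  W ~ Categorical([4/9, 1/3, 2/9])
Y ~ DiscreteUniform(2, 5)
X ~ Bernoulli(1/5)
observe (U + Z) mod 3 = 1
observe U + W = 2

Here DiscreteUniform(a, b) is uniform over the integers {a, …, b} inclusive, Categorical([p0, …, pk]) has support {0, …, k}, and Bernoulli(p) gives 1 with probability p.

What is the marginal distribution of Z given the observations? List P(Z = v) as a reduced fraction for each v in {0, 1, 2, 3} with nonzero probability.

Enumerate traces; 24 have nonzero weight after conditioning:
  (Z=0, U=1, W=1, Y=2, X=0) weight 1/525
  (Z=0, U=1, W=1, Y=2, X=1) weight 1/2100
  (Z=0, U=1, W=1, Y=3, X=0) weight 1/525
  (Z=0, U=1, W=1, Y=3, X=1) weight 1/2100
  (Z=0, U=1, W=1, Y=4, X=0) weight 1/525
  (Z=0, U=1, W=1, Y=4, X=1) weight 1/2100
  (Z=0, U=1, W=1, Y=5, X=0) weight 1/525
  (Z=0, U=1, W=1, Y=5, X=1) weight 1/2100
  (Z=1, U=0, W=2, Y=2, X=0) weight 1/315
  (Z=3, U=1, W=1, Y=2, X=0) weight 1/70
  … 14 more
Group by Z:
  weight(Z=0) = 1/105
  weight(Z=1) = 1/63
  weight(Z=3) = 1/14
Total weight = 1/105 + 1/63 + 1/14 = 61/630
P(Z=0 | obs) = 1/105 / 61/630 = 6/61
P(Z=1 | obs) = 1/63 / 61/630 = 10/61
P(Z=3 | obs) = 1/14 / 61/630 = 45/61

P(Z=0) = 6/61, P(Z=1) = 10/61, P(Z=3) = 45/61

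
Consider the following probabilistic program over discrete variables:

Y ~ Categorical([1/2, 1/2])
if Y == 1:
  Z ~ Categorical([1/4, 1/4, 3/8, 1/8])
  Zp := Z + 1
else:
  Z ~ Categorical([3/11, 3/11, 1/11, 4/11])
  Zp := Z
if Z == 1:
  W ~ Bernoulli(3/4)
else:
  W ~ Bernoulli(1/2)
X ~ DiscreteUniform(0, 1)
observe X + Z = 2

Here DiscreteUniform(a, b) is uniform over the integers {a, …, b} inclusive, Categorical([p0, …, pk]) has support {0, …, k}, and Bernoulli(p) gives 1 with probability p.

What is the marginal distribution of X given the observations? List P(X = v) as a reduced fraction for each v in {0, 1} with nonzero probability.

Enumerate traces; 8 have nonzero weight after conditioning:
  (Y=0, Z=1, W=0, X=1) weight 3/176
  (Y=0, Z=1, W=1, X=1) weight 9/176
  (Y=0, Z=2, W=0, X=0) weight 1/88
  (Y=0, Z=2, W=1, X=0) weight 1/88
  (Y=1, Z=1, W=0, X=1) weight 1/64
  (Y=1, Z=1, W=1, X=1) weight 3/64
  (Y=1, Z=2, W=0, X=0) weight 3/64
  (Y=1, Z=2, W=1, X=0) weight 3/64
Group by X:
  weight(X=0) = 41/352
  weight(X=1) = 23/176
Total weight = 41/352 + 23/176 = 87/352
P(X=0 | obs) = 41/352 / 87/352 = 41/87
P(X=1 | obs) = 23/176 / 87/352 = 46/87

P(X=0) = 41/87, P(X=1) = 46/87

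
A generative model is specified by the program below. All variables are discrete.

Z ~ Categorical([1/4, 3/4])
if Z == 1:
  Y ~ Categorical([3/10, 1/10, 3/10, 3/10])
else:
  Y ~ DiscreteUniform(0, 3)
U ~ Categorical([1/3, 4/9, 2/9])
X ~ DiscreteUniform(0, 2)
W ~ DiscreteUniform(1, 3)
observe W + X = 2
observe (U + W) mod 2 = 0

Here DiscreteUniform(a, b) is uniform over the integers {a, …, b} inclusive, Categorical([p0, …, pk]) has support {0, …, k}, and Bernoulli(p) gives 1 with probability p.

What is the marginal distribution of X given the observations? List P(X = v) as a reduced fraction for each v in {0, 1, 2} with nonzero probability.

P(X=0) = 5/9, P(X=1) = 4/9

Enumerate traces; 24 have nonzero weight after conditioning:
  (Z=0, Y=0, U=0, X=0, W=2) weight 1/432
  (Z=0, Y=0, U=1, X=1, W=1) weight 1/324
  (Z=0, Y=0, U=2, X=0, W=2) weight 1/648
  (Z=0, Y=1, U=0, X=0, W=2) weight 1/432
  (Z=0, Y=1, U=1, X=1, W=1) weight 1/324
  (Z=0, Y=1, U=2, X=0, W=2) weight 1/648
  (Z=0, Y=2, U=0, X=0, W=2) weight 1/432
  (Z=0, Y=2, U=1, X=1, W=1) weight 1/324
  … 16 more
Group by X:
  weight(X=0) = 5/81
  weight(X=1) = 4/81
Total weight = 5/81 + 4/81 = 1/9
P(X=0 | obs) = 5/81 / 1/9 = 5/9
P(X=1 | obs) = 4/81 / 1/9 = 4/9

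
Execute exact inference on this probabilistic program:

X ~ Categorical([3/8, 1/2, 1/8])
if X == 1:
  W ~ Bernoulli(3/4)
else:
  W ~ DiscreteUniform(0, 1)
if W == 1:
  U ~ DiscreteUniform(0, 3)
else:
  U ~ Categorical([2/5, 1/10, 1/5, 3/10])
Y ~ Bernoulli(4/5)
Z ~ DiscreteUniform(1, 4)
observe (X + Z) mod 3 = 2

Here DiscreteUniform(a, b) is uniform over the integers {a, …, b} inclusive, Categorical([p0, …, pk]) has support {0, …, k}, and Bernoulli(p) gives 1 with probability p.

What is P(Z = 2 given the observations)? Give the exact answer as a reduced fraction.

P(Z = 2 | obs) = 1/4

Enumerate traces; 64 have nonzero weight after conditioning:
  (X=0, W=0, U=0, Y=0, Z=2) weight 3/800
  (X=0, W=0, U=0, Y=1, Z=2) weight 3/200
  (X=0, W=0, U=1, Y=0, Z=2) weight 3/3200
  (X=0, W=0, U=1, Y=1, Z=2) weight 3/800
  (X=0, W=0, U=2, Y=0, Z=2) weight 3/1600
  (X=0, W=0, U=2, Y=1, Z=2) weight 3/400
  (X=0, W=0, U=3, Y=0, Z=2) weight 9/3200
  (X=0, W=0, U=3, Y=1, Z=2) weight 9/800
  (X=1, W=0, U=0, Y=0, Z=1) weight 1/400
  (X=1, W=0, U=0, Y=0, Z=4) weight 1/400
  … 54 more
Group by Z:
  weight(Z=1) = 1/8
  weight(Z=2) = 3/32
  weight(Z=3) = 1/32
  weight(Z=4) = 1/8
Total weight = 1/8 + 3/32 + 1/32 + 1/8 = 3/8
P(Z=1 | obs) = 1/8 / 3/8 = 1/3
P(Z=2 | obs) = 3/32 / 3/8 = 1/4
P(Z=3 | obs) = 1/32 / 3/8 = 1/12
P(Z=4 | obs) = 1/8 / 3/8 = 1/3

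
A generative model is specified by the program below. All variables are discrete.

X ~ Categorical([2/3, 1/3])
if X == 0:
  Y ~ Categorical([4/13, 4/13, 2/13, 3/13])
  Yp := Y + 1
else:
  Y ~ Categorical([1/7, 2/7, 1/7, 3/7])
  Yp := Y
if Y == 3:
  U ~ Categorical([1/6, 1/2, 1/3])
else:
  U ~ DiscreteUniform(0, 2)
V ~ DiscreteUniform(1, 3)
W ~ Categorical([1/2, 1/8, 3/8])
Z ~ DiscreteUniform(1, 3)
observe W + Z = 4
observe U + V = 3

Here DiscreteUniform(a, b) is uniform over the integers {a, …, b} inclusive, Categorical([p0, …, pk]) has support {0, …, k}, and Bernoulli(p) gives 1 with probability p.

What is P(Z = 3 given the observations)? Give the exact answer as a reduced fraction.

Enumerate traces; 48 have nonzero weight after conditioning:
  (X=0, Y=0, U=0, V=3, W=1, Z=3) weight 1/1053
  (X=0, Y=0, U=0, V=3, W=2, Z=2) weight 1/351
  (X=0, Y=0, U=1, V=2, W=1, Z=3) weight 1/1053
  (X=0, Y=0, U=1, V=2, W=2, Z=2) weight 1/351
  (X=0, Y=0, U=2, V=1, W=1, Z=3) weight 1/1053
  (X=0, Y=0, U=2, V=1, W=2, Z=2) weight 1/351
  (X=0, Y=1, U=0, V=3, W=1, Z=3) weight 1/1053
  (X=0, Y=1, U=0, V=3, W=2, Z=2) weight 1/351
  … 40 more
Group by Z:
  weight(Z=2) = 1/24
  weight(Z=3) = 1/72
Total weight = 1/24 + 1/72 = 1/18
P(Z=2 | obs) = 1/24 / 1/18 = 3/4
P(Z=3 | obs) = 1/72 / 1/18 = 1/4

P(Z = 3 | obs) = 1/4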